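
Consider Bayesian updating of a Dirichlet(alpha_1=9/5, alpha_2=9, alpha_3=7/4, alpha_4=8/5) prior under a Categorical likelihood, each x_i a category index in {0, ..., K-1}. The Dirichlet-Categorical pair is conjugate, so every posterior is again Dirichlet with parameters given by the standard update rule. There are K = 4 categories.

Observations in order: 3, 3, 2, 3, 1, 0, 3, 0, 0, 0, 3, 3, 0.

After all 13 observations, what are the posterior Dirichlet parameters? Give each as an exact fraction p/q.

obs 1: x=3 → posterior Dirichlet(9/5, 9, 7/4, 13/5)
obs 2: x=3 → posterior Dirichlet(9/5, 9, 7/4, 18/5)
obs 3: x=2 → posterior Dirichlet(9/5, 9, 11/4, 18/5)
obs 4: x=3 → posterior Dirichlet(9/5, 9, 11/4, 23/5)
obs 5: x=1 → posterior Dirichlet(9/5, 10, 11/4, 23/5)
obs 6: x=0 → posterior Dirichlet(14/5, 10, 11/4, 23/5)
obs 7: x=3 → posterior Dirichlet(14/5, 10, 11/4, 28/5)
obs 8: x=0 → posterior Dirichlet(19/5, 10, 11/4, 28/5)
obs 9: x=0 → posterior Dirichlet(24/5, 10, 11/4, 28/5)
obs 10: x=0 → posterior Dirichlet(29/5, 10, 11/4, 28/5)
obs 11: x=3 → posterior Dirichlet(29/5, 10, 11/4, 33/5)
obs 12: x=3 → posterior Dirichlet(29/5, 10, 11/4, 38/5)
obs 13: x=0 → posterior Dirichlet(34/5, 10, 11/4, 38/5)

alpha_1=34/5, alpha_2=10, alpha_3=11/4, alpha_4=38/5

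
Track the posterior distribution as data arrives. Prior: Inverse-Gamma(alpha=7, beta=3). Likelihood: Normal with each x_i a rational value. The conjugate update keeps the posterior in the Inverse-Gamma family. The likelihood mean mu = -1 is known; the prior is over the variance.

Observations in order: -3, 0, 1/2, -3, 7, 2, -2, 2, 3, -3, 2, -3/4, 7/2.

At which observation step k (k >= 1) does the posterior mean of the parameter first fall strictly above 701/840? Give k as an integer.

obs 1: x=-3 → posterior Inverse-Gamma(15/2, 5)
obs 2: x=0 → posterior Inverse-Gamma(8, 11/2)
obs 3: x=1/2 → posterior Inverse-Gamma(17/2, 53/8)
obs 4: x=-3 → posterior Inverse-Gamma(9, 69/8)
obs 5: x=7 → posterior Inverse-Gamma(19/2, 325/8)
obs 6: x=2 → posterior Inverse-Gamma(10, 361/8)
obs 7: x=-2 → posterior Inverse-Gamma(21/2, 365/8)
obs 8: x=2 → posterior Inverse-Gamma(11, 401/8)
obs 9: x=3 → posterior Inverse-Gamma(23/2, 465/8)
obs 10: x=-3 → posterior Inverse-Gamma(12, 481/8)
obs 11: x=2 → posterior Inverse-Gamma(25/2, 517/8)
obs 12: x=-3/4 → posterior Inverse-Gamma(13, 2069/32)
obs 13: x=7/2 → posterior Inverse-Gamma(27/2, 2393/32)

k = 3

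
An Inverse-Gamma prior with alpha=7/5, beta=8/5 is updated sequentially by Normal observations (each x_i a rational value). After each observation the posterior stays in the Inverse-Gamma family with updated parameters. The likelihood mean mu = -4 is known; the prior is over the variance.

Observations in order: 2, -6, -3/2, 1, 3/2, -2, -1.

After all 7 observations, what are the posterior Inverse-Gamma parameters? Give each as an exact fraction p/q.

alpha=49/10, beta=1177/20

obs 1: x=2 → posterior Inverse-Gamma(19/10, 98/5)
obs 2: x=-6 → posterior Inverse-Gamma(12/5, 108/5)
obs 3: x=-3/2 → posterior Inverse-Gamma(29/10, 989/40)
obs 4: x=1 → posterior Inverse-Gamma(17/5, 1489/40)
obs 5: x=3/2 → posterior Inverse-Gamma(39/10, 1047/20)
obs 6: x=-2 → posterior Inverse-Gamma(22/5, 1087/20)
obs 7: x=-1 → posterior Inverse-Gamma(49/10, 1177/20)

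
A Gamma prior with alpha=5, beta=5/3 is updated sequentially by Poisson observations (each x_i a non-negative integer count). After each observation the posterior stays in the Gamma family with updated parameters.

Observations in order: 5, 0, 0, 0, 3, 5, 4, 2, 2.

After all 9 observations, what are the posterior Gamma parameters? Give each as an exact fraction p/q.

alpha=26, beta=32/3

obs 1: x=5 → posterior Gamma(10, 8/3)
obs 2: x=0 → posterior Gamma(10, 11/3)
obs 3: x=0 → posterior Gamma(10, 14/3)
obs 4: x=0 → posterior Gamma(10, 17/3)
obs 5: x=3 → posterior Gamma(13, 20/3)
obs 6: x=5 → posterior Gamma(18, 23/3)
obs 7: x=4 → posterior Gamma(22, 26/3)
obs 8: x=2 → posterior Gamma(24, 29/3)
obs 9: x=2 → posterior Gamma(26, 32/3)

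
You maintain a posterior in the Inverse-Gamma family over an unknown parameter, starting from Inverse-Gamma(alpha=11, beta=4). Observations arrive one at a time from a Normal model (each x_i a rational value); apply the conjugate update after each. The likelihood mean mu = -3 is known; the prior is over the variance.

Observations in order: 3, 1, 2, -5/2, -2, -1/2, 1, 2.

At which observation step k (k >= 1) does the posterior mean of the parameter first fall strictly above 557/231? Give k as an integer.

k = 2

obs 1: x=3 → posterior Inverse-Gamma(23/2, 22)
obs 2: x=1 → posterior Inverse-Gamma(12, 30)
obs 3: x=2 → posterior Inverse-Gamma(25/2, 85/2)
obs 4: x=-5/2 → posterior Inverse-Gamma(13, 341/8)
obs 5: x=-2 → posterior Inverse-Gamma(27/2, 345/8)
obs 6: x=-1/2 → posterior Inverse-Gamma(14, 185/4)
obs 7: x=1 → posterior Inverse-Gamma(29/2, 217/4)
obs 8: x=2 → posterior Inverse-Gamma(15, 267/4)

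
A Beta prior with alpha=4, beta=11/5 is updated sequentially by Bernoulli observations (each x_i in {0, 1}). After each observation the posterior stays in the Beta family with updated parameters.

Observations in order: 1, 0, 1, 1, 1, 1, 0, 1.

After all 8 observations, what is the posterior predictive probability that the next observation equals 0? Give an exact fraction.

obs 1: x=1 → posterior Beta(5, 11/5)
obs 2: x=0 → posterior Beta(5, 16/5)
obs 3: x=1 → posterior Beta(6, 16/5)
obs 4: x=1 → posterior Beta(7, 16/5)
obs 5: x=1 → posterior Beta(8, 16/5)
obs 6: x=1 → posterior Beta(9, 16/5)
obs 7: x=0 → posterior Beta(9, 21/5)
obs 8: x=1 → posterior Beta(10, 21/5)

21/71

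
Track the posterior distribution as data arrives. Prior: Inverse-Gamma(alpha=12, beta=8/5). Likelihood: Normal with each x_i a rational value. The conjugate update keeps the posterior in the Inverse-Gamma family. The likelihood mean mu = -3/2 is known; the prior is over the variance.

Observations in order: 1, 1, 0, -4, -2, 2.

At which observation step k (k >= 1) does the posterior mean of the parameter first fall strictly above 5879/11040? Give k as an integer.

obs 1: x=1 → posterior Inverse-Gamma(25/2, 189/40)
obs 2: x=1 → posterior Inverse-Gamma(13, 157/20)
obs 3: x=0 → posterior Inverse-Gamma(27/2, 359/40)
obs 4: x=-4 → posterior Inverse-Gamma(14, 121/10)
obs 5: x=-2 → posterior Inverse-Gamma(29/2, 489/40)
obs 6: x=2 → posterior Inverse-Gamma(15, 367/20)

k = 2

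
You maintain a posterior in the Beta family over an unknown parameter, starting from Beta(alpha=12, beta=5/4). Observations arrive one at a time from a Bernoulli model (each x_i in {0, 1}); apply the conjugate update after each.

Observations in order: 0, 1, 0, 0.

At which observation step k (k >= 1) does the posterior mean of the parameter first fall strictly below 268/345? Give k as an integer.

k = 4

obs 1: x=0 → posterior Beta(12, 9/4)
obs 2: x=1 → posterior Beta(13, 9/4)
obs 3: x=0 → posterior Beta(13, 13/4)
obs 4: x=0 → posterior Beta(13, 17/4)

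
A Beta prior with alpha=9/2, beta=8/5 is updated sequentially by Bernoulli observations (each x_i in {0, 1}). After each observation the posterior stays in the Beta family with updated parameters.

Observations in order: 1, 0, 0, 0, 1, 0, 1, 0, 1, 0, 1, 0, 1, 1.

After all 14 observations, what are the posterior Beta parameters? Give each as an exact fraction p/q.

obs 1: x=1 → posterior Beta(11/2, 8/5)
obs 2: x=0 → posterior Beta(11/2, 13/5)
obs 3: x=0 → posterior Beta(11/2, 18/5)
obs 4: x=0 → posterior Beta(11/2, 23/5)
obs 5: x=1 → posterior Beta(13/2, 23/5)
obs 6: x=0 → posterior Beta(13/2, 28/5)
obs 7: x=1 → posterior Beta(15/2, 28/5)
obs 8: x=0 → posterior Beta(15/2, 33/5)
obs 9: x=1 → posterior Beta(17/2, 33/5)
obs 10: x=0 → posterior Beta(17/2, 38/5)
obs 11: x=1 → posterior Beta(19/2, 38/5)
obs 12: x=0 → posterior Beta(19/2, 43/5)
obs 13: x=1 → posterior Beta(21/2, 43/5)
obs 14: x=1 → posterior Beta(23/2, 43/5)

alpha=23/2, beta=43/5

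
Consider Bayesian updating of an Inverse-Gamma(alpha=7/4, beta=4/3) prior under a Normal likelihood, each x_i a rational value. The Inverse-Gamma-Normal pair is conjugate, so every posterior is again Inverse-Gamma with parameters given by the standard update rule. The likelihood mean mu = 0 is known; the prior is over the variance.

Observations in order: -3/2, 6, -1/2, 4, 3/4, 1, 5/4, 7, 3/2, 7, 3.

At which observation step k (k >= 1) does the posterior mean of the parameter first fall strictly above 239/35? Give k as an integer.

k = 2

obs 1: x=-3/2 → posterior Inverse-Gamma(9/4, 59/24)
obs 2: x=6 → posterior Inverse-Gamma(11/4, 491/24)
obs 3: x=-1/2 → posterior Inverse-Gamma(13/4, 247/12)
obs 4: x=4 → posterior Inverse-Gamma(15/4, 343/12)
obs 5: x=3/4 → posterior Inverse-Gamma(17/4, 2771/96)
obs 6: x=1 → posterior Inverse-Gamma(19/4, 2819/96)
obs 7: x=5/4 → posterior Inverse-Gamma(21/4, 1447/48)
obs 8: x=7 → posterior Inverse-Gamma(23/4, 2623/48)
obs 9: x=3/2 → posterior Inverse-Gamma(25/4, 2677/48)
obs 10: x=7 → posterior Inverse-Gamma(27/4, 3853/48)
obs 11: x=3 → posterior Inverse-Gamma(29/4, 4069/48)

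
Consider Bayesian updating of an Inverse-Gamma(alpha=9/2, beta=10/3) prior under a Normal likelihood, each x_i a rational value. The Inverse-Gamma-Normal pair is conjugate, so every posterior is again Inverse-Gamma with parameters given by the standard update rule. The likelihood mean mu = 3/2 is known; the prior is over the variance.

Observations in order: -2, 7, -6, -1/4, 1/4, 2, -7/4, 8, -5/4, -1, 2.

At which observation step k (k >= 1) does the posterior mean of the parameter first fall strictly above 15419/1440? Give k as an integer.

obs 1: x=-2 → posterior Inverse-Gamma(5, 227/24)
obs 2: x=7 → posterior Inverse-Gamma(11/2, 295/12)
obs 3: x=-6 → posterior Inverse-Gamma(6, 1265/24)
obs 4: x=-1/4 → posterior Inverse-Gamma(13/2, 5207/96)
obs 5: x=1/4 → posterior Inverse-Gamma(7, 2641/48)
obs 6: x=2 → posterior Inverse-Gamma(15/2, 2647/48)
obs 7: x=-7/4 → posterior Inverse-Gamma(8, 5801/96)
obs 8: x=8 → posterior Inverse-Gamma(17/2, 7829/96)
obs 9: x=-5/4 → posterior Inverse-Gamma(9, 256/3)
obs 10: x=-1 → posterior Inverse-Gamma(19/2, 2123/24)
obs 11: x=2 → posterior Inverse-Gamma(10, 1063/12)

k = 8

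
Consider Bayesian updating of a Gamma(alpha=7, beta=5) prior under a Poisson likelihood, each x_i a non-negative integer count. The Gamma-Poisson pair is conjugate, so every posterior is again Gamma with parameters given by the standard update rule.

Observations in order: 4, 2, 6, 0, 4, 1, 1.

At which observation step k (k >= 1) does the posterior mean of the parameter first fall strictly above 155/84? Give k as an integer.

obs 1: x=4 → posterior Gamma(11, 6)
obs 2: x=2 → posterior Gamma(13, 7)
obs 3: x=6 → posterior Gamma(19, 8)
obs 4: x=0 → posterior Gamma(19, 9)
obs 5: x=4 → posterior Gamma(23, 10)
obs 6: x=1 → posterior Gamma(24, 11)
obs 7: x=1 → posterior Gamma(25, 12)

k = 2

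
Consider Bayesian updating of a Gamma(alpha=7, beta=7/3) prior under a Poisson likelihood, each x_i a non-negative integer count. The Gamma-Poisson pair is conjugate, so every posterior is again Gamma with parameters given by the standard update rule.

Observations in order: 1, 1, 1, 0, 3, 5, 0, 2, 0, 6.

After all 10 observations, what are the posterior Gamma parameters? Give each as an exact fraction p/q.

obs 1: x=1 → posterior Gamma(8, 10/3)
obs 2: x=1 → posterior Gamma(9, 13/3)
obs 3: x=1 → posterior Gamma(10, 16/3)
obs 4: x=0 → posterior Gamma(10, 19/3)
obs 5: x=3 → posterior Gamma(13, 22/3)
obs 6: x=5 → posterior Gamma(18, 25/3)
obs 7: x=0 → posterior Gamma(18, 28/3)
obs 8: x=2 → posterior Gamma(20, 31/3)
obs 9: x=0 → posterior Gamma(20, 34/3)
obs 10: x=6 → posterior Gamma(26, 37/3)

alpha=26, beta=37/3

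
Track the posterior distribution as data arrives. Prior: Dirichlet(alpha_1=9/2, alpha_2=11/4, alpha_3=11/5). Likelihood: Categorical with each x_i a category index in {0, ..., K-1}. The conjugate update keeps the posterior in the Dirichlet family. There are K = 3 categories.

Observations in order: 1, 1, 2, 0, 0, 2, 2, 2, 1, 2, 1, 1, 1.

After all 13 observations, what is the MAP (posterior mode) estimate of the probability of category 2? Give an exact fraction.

124/389

obs 1: x=1 → posterior Dirichlet(9/2, 15/4, 11/5)
obs 2: x=1 → posterior Dirichlet(9/2, 19/4, 11/5)
obs 3: x=2 → posterior Dirichlet(9/2, 19/4, 16/5)
obs 4: x=0 → posterior Dirichlet(11/2, 19/4, 16/5)
obs 5: x=0 → posterior Dirichlet(13/2, 19/4, 16/5)
obs 6: x=2 → posterior Dirichlet(13/2, 19/4, 21/5)
obs 7: x=2 → posterior Dirichlet(13/2, 19/4, 26/5)
obs 8: x=2 → posterior Dirichlet(13/2, 19/4, 31/5)
obs 9: x=1 → posterior Dirichlet(13/2, 23/4, 31/5)
obs 10: x=2 → posterior Dirichlet(13/2, 23/4, 36/5)
obs 11: x=1 → posterior Dirichlet(13/2, 27/4, 36/5)
obs 12: x=1 → posterior Dirichlet(13/2, 31/4, 36/5)
obs 13: x=1 → posterior Dirichlet(13/2, 35/4, 36/5)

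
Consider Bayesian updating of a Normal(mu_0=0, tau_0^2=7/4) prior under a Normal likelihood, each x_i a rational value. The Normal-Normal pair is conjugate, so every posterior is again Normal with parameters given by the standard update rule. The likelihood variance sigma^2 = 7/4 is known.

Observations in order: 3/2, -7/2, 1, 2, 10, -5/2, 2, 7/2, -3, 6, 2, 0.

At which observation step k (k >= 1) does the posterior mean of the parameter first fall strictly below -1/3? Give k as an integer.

k = 2

obs 1: x=3/2 → posterior Normal(3/4, 7/8)
obs 2: x=-7/2 → posterior Normal(-2/3, 7/12)
obs 3: x=1 → posterior Normal(-1/4, 7/16)
obs 4: x=2 → posterior Normal(1/5, 7/20)
obs 5: x=10 → posterior Normal(11/6, 7/24)
obs 6: x=-5/2 → posterior Normal(17/14, 1/4)
obs 7: x=2 → posterior Normal(21/16, 7/32)
obs 8: x=7/2 → posterior Normal(14/9, 7/36)
obs 9: x=-3 → posterior Normal(11/10, 7/40)
obs 10: x=6 → posterior Normal(17/11, 7/44)
obs 11: x=2 → posterior Normal(19/12, 7/48)
obs 12: x=0 → posterior Normal(19/13, 7/52)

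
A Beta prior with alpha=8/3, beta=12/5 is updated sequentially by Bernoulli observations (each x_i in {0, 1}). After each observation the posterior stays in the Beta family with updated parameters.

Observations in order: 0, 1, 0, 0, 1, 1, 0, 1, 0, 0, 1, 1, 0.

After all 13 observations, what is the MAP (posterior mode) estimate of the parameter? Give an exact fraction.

115/241

obs 1: x=0 → posterior Beta(8/3, 17/5)
obs 2: x=1 → posterior Beta(11/3, 17/5)
obs 3: x=0 → posterior Beta(11/3, 22/5)
obs 4: x=0 → posterior Beta(11/3, 27/5)
obs 5: x=1 → posterior Beta(14/3, 27/5)
obs 6: x=1 → posterior Beta(17/3, 27/5)
obs 7: x=0 → posterior Beta(17/3, 32/5)
obs 8: x=1 → posterior Beta(20/3, 32/5)
obs 9: x=0 → posterior Beta(20/3, 37/5)
obs 10: x=0 → posterior Beta(20/3, 42/5)
obs 11: x=1 → posterior Beta(23/3, 42/5)
obs 12: x=1 → posterior Beta(26/3, 42/5)
obs 13: x=0 → posterior Beta(26/3, 47/5)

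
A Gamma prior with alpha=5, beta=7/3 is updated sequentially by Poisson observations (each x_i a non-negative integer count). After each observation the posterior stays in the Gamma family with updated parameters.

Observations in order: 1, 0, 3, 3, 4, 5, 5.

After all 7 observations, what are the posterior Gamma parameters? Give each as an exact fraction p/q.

alpha=26, beta=28/3

obs 1: x=1 → posterior Gamma(6, 10/3)
obs 2: x=0 → posterior Gamma(6, 13/3)
obs 3: x=3 → posterior Gamma(9, 16/3)
obs 4: x=3 → posterior Gamma(12, 19/3)
obs 5: x=4 → posterior Gamma(16, 22/3)
obs 6: x=5 → posterior Gamma(21, 25/3)
obs 7: x=5 → posterior Gamma(26, 28/3)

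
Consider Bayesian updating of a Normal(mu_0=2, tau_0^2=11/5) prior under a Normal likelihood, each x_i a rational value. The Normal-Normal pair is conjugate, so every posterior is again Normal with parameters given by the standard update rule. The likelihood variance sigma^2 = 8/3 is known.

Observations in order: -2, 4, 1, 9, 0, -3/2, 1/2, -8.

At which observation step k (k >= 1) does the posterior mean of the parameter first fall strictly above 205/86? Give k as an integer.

obs 1: x=-2 → posterior Normal(14/73, 88/73)
obs 2: x=4 → posterior Normal(73/53, 44/53)
obs 3: x=1 → posterior Normal(179/139, 88/139)
obs 4: x=9 → posterior Normal(119/43, 22/43)
obs 5: x=0 → posterior Normal(476/205, 88/205)
obs 6: x=-3/2 → posterior Normal(853/476, 44/119)
obs 7: x=1/2 → posterior Normal(443/271, 88/271)
obs 8: x=-8 → posterior Normal(179/304, 11/38)

k = 4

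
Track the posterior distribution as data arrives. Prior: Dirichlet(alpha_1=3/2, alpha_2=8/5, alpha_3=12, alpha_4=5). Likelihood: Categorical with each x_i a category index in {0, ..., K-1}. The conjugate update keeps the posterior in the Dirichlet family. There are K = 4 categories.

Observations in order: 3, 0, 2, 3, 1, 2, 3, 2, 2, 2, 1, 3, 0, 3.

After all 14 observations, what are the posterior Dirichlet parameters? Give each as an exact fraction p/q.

obs 1: x=3 → posterior Dirichlet(3/2, 8/5, 12, 6)
obs 2: x=0 → posterior Dirichlet(5/2, 8/5, 12, 6)
obs 3: x=2 → posterior Dirichlet(5/2, 8/5, 13, 6)
obs 4: x=3 → posterior Dirichlet(5/2, 8/5, 13, 7)
obs 5: x=1 → posterior Dirichlet(5/2, 13/5, 13, 7)
obs 6: x=2 → posterior Dirichlet(5/2, 13/5, 14, 7)
obs 7: x=3 → posterior Dirichlet(5/2, 13/5, 14, 8)
obs 8: x=2 → posterior Dirichlet(5/2, 13/5, 15, 8)
obs 9: x=2 → posterior Dirichlet(5/2, 13/5, 16, 8)
obs 10: x=2 → posterior Dirichlet(5/2, 13/5, 17, 8)
obs 11: x=1 → posterior Dirichlet(5/2, 18/5, 17, 8)
obs 12: x=3 → posterior Dirichlet(5/2, 18/5, 17, 9)
obs 13: x=0 → posterior Dirichlet(7/2, 18/5, 17, 9)
obs 14: x=3 → posterior Dirichlet(7/2, 18/5, 17, 10)

alpha_1=7/2, alpha_2=18/5, alpha_3=17, alpha_4=10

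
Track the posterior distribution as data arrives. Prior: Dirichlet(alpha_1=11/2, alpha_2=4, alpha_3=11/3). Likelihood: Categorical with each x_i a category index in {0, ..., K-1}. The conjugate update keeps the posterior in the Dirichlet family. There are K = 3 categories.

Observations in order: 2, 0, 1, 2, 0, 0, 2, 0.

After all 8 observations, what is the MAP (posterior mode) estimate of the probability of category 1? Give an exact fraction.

24/109

obs 1: x=2 → posterior Dirichlet(11/2, 4, 14/3)
obs 2: x=0 → posterior Dirichlet(13/2, 4, 14/3)
obs 3: x=1 → posterior Dirichlet(13/2, 5, 14/3)
obs 4: x=2 → posterior Dirichlet(13/2, 5, 17/3)
obs 5: x=0 → posterior Dirichlet(15/2, 5, 17/3)
obs 6: x=0 → posterior Dirichlet(17/2, 5, 17/3)
obs 7: x=2 → posterior Dirichlet(17/2, 5, 20/3)
obs 8: x=0 → posterior Dirichlet(19/2, 5, 20/3)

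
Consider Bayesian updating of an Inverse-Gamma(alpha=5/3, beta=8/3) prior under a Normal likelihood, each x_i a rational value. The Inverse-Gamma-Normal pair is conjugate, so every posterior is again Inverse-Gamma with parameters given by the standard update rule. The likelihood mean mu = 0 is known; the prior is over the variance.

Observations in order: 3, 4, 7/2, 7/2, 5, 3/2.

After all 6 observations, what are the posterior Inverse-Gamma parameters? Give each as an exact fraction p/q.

alpha=14/3, beta=985/24

obs 1: x=3 → posterior Inverse-Gamma(13/6, 43/6)
obs 2: x=4 → posterior Inverse-Gamma(8/3, 91/6)
obs 3: x=7/2 → posterior Inverse-Gamma(19/6, 511/24)
obs 4: x=7/2 → posterior Inverse-Gamma(11/3, 329/12)
obs 5: x=5 → posterior Inverse-Gamma(25/6, 479/12)
obs 6: x=3/2 → posterior Inverse-Gamma(14/3, 985/24)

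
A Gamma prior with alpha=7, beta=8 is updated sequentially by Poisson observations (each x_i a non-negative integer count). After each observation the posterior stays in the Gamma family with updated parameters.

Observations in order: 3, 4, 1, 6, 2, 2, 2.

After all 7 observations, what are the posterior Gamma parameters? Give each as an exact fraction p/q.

obs 1: x=3 → posterior Gamma(10, 9)
obs 2: x=4 → posterior Gamma(14, 10)
obs 3: x=1 → posterior Gamma(15, 11)
obs 4: x=6 → posterior Gamma(21, 12)
obs 5: x=2 → posterior Gamma(23, 13)
obs 6: x=2 → posterior Gamma(25, 14)
obs 7: x=2 → posterior Gamma(27, 15)

alpha=27, beta=15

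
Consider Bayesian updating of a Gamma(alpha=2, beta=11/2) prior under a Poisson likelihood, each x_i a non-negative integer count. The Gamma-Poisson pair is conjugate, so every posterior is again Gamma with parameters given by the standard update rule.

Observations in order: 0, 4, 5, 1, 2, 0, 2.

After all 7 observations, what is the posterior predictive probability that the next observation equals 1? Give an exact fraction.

obs 1: x=0 → posterior Gamma(2, 13/2)
obs 2: x=4 → posterior Gamma(6, 15/2)
obs 3: x=5 → posterior Gamma(11, 17/2)
obs 4: x=1 → posterior Gamma(12, 19/2)
obs 5: x=2 → posterior Gamma(14, 21/2)
obs 6: x=0 → posterior Gamma(14, 23/2)
obs 7: x=2 → posterior Gamma(16, 25/2)

745058059692382812500000/2153693963075557766310747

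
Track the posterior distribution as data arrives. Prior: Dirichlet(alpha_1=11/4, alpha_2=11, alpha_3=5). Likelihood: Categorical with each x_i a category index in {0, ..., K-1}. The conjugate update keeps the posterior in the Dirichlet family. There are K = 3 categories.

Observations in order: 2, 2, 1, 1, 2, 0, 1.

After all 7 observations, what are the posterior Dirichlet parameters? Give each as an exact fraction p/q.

obs 1: x=2 → posterior Dirichlet(11/4, 11, 6)
obs 2: x=2 → posterior Dirichlet(11/4, 11, 7)
obs 3: x=1 → posterior Dirichlet(11/4, 12, 7)
obs 4: x=1 → posterior Dirichlet(11/4, 13, 7)
obs 5: x=2 → posterior Dirichlet(11/4, 13, 8)
obs 6: x=0 → posterior Dirichlet(15/4, 13, 8)
obs 7: x=1 → posterior Dirichlet(15/4, 14, 8)

alpha_1=15/4, alpha_2=14, alpha_3=8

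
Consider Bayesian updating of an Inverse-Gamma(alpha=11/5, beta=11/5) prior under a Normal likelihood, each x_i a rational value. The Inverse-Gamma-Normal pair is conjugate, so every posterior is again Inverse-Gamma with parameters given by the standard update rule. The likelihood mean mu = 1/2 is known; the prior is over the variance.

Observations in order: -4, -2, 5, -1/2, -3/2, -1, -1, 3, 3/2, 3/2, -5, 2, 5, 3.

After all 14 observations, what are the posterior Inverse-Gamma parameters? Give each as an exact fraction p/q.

alpha=46/5, beta=1279/20

obs 1: x=-4 → posterior Inverse-Gamma(27/10, 493/40)
obs 2: x=-2 → posterior Inverse-Gamma(16/5, 309/20)
obs 3: x=5 → posterior Inverse-Gamma(37/10, 1023/40)
obs 4: x=-1/2 → posterior Inverse-Gamma(21/5, 1043/40)
obs 5: x=-3/2 → posterior Inverse-Gamma(47/10, 1123/40)
obs 6: x=-1 → posterior Inverse-Gamma(26/5, 146/5)
obs 7: x=-1 → posterior Inverse-Gamma(57/10, 1213/40)
obs 8: x=3 → posterior Inverse-Gamma(31/5, 669/20)
obs 9: x=3/2 → posterior Inverse-Gamma(67/10, 679/20)
obs 10: x=3/2 → posterior Inverse-Gamma(36/5, 689/20)
obs 11: x=-5 → posterior Inverse-Gamma(77/10, 1983/40)
obs 12: x=2 → posterior Inverse-Gamma(41/5, 507/10)
obs 13: x=5 → posterior Inverse-Gamma(87/10, 2433/40)
obs 14: x=3 → posterior Inverse-Gamma(46/5, 1279/20)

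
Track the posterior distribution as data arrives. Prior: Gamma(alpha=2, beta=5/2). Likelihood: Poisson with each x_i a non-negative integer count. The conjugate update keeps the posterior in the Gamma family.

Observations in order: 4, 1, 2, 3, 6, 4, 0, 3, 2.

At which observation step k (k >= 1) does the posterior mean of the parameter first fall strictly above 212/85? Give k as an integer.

k = 6

obs 1: x=4 → posterior Gamma(6, 7/2)
obs 2: x=1 → posterior Gamma(7, 9/2)
obs 3: x=2 → posterior Gamma(9, 11/2)
obs 4: x=3 → posterior Gamma(12, 13/2)
obs 5: x=6 → posterior Gamma(18, 15/2)
obs 6: x=4 → posterior Gamma(22, 17/2)
obs 7: x=0 → posterior Gamma(22, 19/2)
obs 8: x=3 → posterior Gamma(25, 21/2)
obs 9: x=2 → posterior Gamma(27, 23/2)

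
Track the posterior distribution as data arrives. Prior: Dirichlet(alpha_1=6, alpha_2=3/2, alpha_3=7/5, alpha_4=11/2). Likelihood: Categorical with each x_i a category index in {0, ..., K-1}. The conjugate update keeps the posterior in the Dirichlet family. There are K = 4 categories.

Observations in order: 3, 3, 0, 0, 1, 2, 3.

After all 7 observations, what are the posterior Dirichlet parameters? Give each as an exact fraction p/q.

obs 1: x=3 → posterior Dirichlet(6, 3/2, 7/5, 13/2)
obs 2: x=3 → posterior Dirichlet(6, 3/2, 7/5, 15/2)
obs 3: x=0 → posterior Dirichlet(7, 3/2, 7/5, 15/2)
obs 4: x=0 → posterior Dirichlet(8, 3/2, 7/5, 15/2)
obs 5: x=1 → posterior Dirichlet(8, 5/2, 7/5, 15/2)
obs 6: x=2 → posterior Dirichlet(8, 5/2, 12/5, 15/2)
obs 7: x=3 → posterior Dirichlet(8, 5/2, 12/5, 17/2)

alpha_1=8, alpha_2=5/2, alpha_3=12/5, alpha_4=17/2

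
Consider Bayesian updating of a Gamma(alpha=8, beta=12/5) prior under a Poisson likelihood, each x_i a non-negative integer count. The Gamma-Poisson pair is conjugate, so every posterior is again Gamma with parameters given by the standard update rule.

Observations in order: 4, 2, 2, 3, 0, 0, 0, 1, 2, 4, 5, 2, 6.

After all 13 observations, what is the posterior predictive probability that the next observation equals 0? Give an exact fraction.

obs 1: x=4 → posterior Gamma(12, 17/5)
obs 2: x=2 → posterior Gamma(14, 22/5)
obs 3: x=2 → posterior Gamma(16, 27/5)
obs 4: x=3 → posterior Gamma(19, 32/5)
obs 5: x=0 → posterior Gamma(19, 37/5)
obs 6: x=0 → posterior Gamma(19, 42/5)
obs 7: x=0 → posterior Gamma(19, 47/5)
obs 8: x=1 → posterior Gamma(20, 52/5)
obs 9: x=2 → posterior Gamma(22, 57/5)
obs 10: x=4 → posterior Gamma(26, 62/5)
obs 11: x=5 → posterior Gamma(31, 67/5)
obs 12: x=2 → posterior Gamma(33, 72/5)
obs 13: x=6 → posterior Gamma(39, 77/5)

37422972608560604230716178178519787790611224195268726773069291477473058213/435251466397275208357756102657278911442879345952714806062475124926702419968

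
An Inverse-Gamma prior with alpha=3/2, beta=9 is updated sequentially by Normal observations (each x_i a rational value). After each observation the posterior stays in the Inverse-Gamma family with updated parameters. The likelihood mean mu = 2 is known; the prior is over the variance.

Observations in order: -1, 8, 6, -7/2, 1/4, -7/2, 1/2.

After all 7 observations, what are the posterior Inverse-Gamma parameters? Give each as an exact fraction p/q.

alpha=5, beta=2317/32

obs 1: x=-1 → posterior Inverse-Gamma(2, 27/2)
obs 2: x=8 → posterior Inverse-Gamma(5/2, 63/2)
obs 3: x=6 → posterior Inverse-Gamma(3, 79/2)
obs 4: x=-7/2 → posterior Inverse-Gamma(7/2, 437/8)
obs 5: x=1/4 → posterior Inverse-Gamma(4, 1797/32)
obs 6: x=-7/2 → posterior Inverse-Gamma(9/2, 2281/32)
obs 7: x=1/2 → posterior Inverse-Gamma(5, 2317/32)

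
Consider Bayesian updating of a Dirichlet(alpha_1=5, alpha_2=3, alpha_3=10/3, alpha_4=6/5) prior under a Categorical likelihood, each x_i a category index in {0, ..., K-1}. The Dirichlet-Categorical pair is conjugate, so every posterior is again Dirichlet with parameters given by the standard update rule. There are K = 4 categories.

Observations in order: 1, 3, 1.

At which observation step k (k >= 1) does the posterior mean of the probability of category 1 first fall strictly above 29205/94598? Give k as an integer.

obs 1: x=1 → posterior Dirichlet(5, 4, 10/3, 6/5)
obs 2: x=3 → posterior Dirichlet(5, 4, 10/3, 11/5)
obs 3: x=1 → posterior Dirichlet(5, 5, 10/3, 11/5)

k = 3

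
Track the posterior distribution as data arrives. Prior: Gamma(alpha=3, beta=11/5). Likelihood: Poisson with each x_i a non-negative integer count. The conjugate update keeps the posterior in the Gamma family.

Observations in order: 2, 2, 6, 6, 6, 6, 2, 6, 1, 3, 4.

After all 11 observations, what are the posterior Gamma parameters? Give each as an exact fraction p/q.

alpha=47, beta=66/5

obs 1: x=2 → posterior Gamma(5, 16/5)
obs 2: x=2 → posterior Gamma(7, 21/5)
obs 3: x=6 → posterior Gamma(13, 26/5)
obs 4: x=6 → posterior Gamma(19, 31/5)
obs 5: x=6 → posterior Gamma(25, 36/5)
obs 6: x=6 → posterior Gamma(31, 41/5)
obs 7: x=2 → posterior Gamma(33, 46/5)
obs 8: x=6 → posterior Gamma(39, 51/5)
obs 9: x=1 → posterior Gamma(40, 56/5)
obs 10: x=3 → posterior Gamma(43, 61/5)
obs 11: x=4 → posterior Gamma(47, 66/5)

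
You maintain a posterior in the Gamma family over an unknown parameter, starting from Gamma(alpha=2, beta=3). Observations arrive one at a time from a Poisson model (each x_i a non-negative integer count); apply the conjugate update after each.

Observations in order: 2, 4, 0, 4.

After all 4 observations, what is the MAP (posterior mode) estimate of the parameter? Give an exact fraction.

11/7

obs 1: x=2 → posterior Gamma(4, 4)
obs 2: x=4 → posterior Gamma(8, 5)
obs 3: x=0 → posterior Gamma(8, 6)
obs 4: x=4 → posterior Gamma(12, 7)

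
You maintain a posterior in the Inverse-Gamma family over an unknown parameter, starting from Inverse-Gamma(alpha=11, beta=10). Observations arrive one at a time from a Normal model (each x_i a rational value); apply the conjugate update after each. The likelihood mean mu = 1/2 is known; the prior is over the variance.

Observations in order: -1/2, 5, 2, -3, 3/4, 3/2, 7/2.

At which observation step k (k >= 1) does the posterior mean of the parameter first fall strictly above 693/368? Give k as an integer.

obs 1: x=-1/2 → posterior Inverse-Gamma(23/2, 21/2)
obs 2: x=5 → posterior Inverse-Gamma(12, 165/8)
obs 3: x=2 → posterior Inverse-Gamma(25/2, 87/4)
obs 4: x=-3 → posterior Inverse-Gamma(13, 223/8)
obs 5: x=3/4 → posterior Inverse-Gamma(27/2, 893/32)
obs 6: x=3/2 → posterior Inverse-Gamma(14, 909/32)
obs 7: x=7/2 → posterior Inverse-Gamma(29/2, 1053/32)

k = 3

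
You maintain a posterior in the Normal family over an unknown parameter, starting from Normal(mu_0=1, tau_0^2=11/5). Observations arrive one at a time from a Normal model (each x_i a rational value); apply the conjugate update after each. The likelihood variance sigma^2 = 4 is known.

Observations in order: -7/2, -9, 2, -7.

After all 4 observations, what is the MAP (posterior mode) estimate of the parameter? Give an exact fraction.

-345/128

obs 1: x=-7/2 → posterior Normal(-37/62, 44/31)
obs 2: x=-9 → posterior Normal(-235/84, 22/21)
obs 3: x=2 → posterior Normal(-191/106, 44/53)
obs 4: x=-7 → posterior Normal(-345/128, 11/16)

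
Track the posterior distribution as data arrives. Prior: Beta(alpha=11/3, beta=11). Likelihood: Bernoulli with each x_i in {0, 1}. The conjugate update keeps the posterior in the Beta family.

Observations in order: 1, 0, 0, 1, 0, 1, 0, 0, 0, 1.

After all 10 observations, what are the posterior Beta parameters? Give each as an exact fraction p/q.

obs 1: x=1 → posterior Beta(14/3, 11)
obs 2: x=0 → posterior Beta(14/3, 12)
obs 3: x=0 → posterior Beta(14/3, 13)
obs 4: x=1 → posterior Beta(17/3, 13)
obs 5: x=0 → posterior Beta(17/3, 14)
obs 6: x=1 → posterior Beta(20/3, 14)
obs 7: x=0 → posterior Beta(20/3, 15)
obs 8: x=0 → posterior Beta(20/3, 16)
obs 9: x=0 → posterior Beta(20/3, 17)
obs 10: x=1 → posterior Beta(23/3, 17)

alpha=23/3, beta=17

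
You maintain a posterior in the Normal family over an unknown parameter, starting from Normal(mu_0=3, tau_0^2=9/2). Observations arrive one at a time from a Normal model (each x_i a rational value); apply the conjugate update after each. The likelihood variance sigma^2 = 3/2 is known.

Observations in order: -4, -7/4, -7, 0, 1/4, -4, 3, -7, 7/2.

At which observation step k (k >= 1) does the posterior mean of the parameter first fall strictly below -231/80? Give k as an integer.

k = 3

obs 1: x=-4 → posterior Normal(-9/4, 9/8)
obs 2: x=-7/4 → posterior Normal(-57/28, 9/14)
obs 3: x=-7 → posterior Normal(-141/40, 9/20)
obs 4: x=0 → posterior Normal(-141/52, 9/26)
obs 5: x=1/4 → posterior Normal(-69/32, 9/32)
obs 6: x=-4 → posterior Normal(-93/38, 9/38)
obs 7: x=3 → posterior Normal(-75/44, 9/44)
obs 8: x=-7 → posterior Normal(-117/50, 9/50)
obs 9: x=7/2 → posterior Normal(-12/7, 9/56)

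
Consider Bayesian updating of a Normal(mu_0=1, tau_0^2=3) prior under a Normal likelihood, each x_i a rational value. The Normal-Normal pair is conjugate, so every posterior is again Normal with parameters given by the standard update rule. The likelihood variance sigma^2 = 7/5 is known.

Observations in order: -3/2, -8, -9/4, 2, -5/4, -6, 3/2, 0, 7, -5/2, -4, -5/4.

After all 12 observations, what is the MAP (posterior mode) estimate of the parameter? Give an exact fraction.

obs 1: x=-3/2 → posterior Normal(-31/44, 21/22)
obs 2: x=-8 → posterior Normal(-271/74, 21/37)
obs 3: x=-9/4 → posterior Normal(-677/208, 21/52)
obs 4: x=2 → posterior Normal(-557/268, 21/67)
obs 5: x=-5/4 → posterior Normal(-79/41, 21/82)
obs 6: x=-6 → posterior Normal(-248/97, 21/97)
obs 7: x=3/2 → posterior Normal(-451/224, 3/16)
obs 8: x=0 → posterior Normal(-451/254, 21/127)
obs 9: x=7 → posterior Normal(-241/284, 21/142)
obs 10: x=-5/2 → posterior Normal(-158/157, 21/157)
obs 11: x=-4 → posterior Normal(-109/86, 21/172)
obs 12: x=-5/4 → posterior Normal(-947/748, 21/187)

-947/748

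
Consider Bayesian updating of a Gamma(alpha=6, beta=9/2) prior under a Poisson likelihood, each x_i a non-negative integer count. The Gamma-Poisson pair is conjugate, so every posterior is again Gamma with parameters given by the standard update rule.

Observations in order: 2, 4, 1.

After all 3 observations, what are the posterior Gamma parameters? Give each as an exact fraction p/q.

obs 1: x=2 → posterior Gamma(8, 11/2)
obs 2: x=4 → posterior Gamma(12, 13/2)
obs 3: x=1 → posterior Gamma(13, 15/2)

alpha=13, beta=15/2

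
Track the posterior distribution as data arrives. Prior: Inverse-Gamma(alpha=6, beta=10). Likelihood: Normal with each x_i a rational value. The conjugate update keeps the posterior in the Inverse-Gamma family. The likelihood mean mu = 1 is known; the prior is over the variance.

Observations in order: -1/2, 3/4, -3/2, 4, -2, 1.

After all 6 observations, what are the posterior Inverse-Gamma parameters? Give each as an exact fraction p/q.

alpha=9, beta=745/32

obs 1: x=-1/2 → posterior Inverse-Gamma(13/2, 89/8)
obs 2: x=3/4 → posterior Inverse-Gamma(7, 357/32)
obs 3: x=-3/2 → posterior Inverse-Gamma(15/2, 457/32)
obs 4: x=4 → posterior Inverse-Gamma(8, 601/32)
obs 5: x=-2 → posterior Inverse-Gamma(17/2, 745/32)
obs 6: x=1 → posterior Inverse-Gamma(9, 745/32)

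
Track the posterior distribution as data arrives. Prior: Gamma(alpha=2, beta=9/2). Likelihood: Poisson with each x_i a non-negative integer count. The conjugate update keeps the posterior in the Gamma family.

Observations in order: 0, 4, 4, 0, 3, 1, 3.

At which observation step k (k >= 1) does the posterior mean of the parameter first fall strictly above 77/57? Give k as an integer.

obs 1: x=0 → posterior Gamma(2, 11/2)
obs 2: x=4 → posterior Gamma(6, 13/2)
obs 3: x=4 → posterior Gamma(10, 15/2)
obs 4: x=0 → posterior Gamma(10, 17/2)
obs 5: x=3 → posterior Gamma(13, 19/2)
obs 6: x=1 → posterior Gamma(14, 21/2)
obs 7: x=3 → posterior Gamma(17, 23/2)

k = 5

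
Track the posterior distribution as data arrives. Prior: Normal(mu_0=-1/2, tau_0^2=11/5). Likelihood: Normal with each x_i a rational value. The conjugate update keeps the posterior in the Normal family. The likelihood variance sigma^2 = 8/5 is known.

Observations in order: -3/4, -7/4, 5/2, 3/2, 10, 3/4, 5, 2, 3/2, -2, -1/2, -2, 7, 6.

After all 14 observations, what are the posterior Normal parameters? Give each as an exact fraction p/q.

obs 1: x=-3/4 → posterior Normal(-49/76, 88/95)
obs 2: x=-7/4 → posterior Normal(-21/20, 44/75)
obs 3: x=5/2 → posterior Normal(-4/41, 88/205)
obs 4: x=3/2 → posterior Normal(25/104, 22/65)
obs 5: x=10 → posterior Normal(35/18, 88/315)
obs 6: x=3/4 → posterior Normal(523/296, 44/185)
obs 7: x=5 → posterior Normal(743/340, 88/425)
obs 8: x=2 → posterior Normal(277/128, 11/60)
obs 9: x=3/2 → posterior Normal(897/428, 88/535)
obs 10: x=-2 → posterior Normal(809/472, 44/295)
obs 11: x=-1/2 → posterior Normal(787/516, 88/645)
obs 12: x=-2 → posterior Normal(699/560, 22/175)
obs 13: x=7 → posterior Normal(1007/604, 88/755)
obs 14: x=6 → posterior Normal(1271/648, 44/405)

mu_0=1271/648, tau_0^2=44/405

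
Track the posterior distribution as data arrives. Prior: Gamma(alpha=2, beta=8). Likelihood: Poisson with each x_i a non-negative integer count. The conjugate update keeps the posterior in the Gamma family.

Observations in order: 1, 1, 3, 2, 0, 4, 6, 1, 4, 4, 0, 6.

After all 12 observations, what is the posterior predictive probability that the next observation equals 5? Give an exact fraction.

obs 1: x=1 → posterior Gamma(3, 9)
obs 2: x=1 → posterior Gamma(4, 10)
obs 3: x=3 → posterior Gamma(7, 11)
obs 4: x=2 → posterior Gamma(9, 12)
obs 5: x=0 → posterior Gamma(9, 13)
obs 6: x=4 → posterior Gamma(13, 14)
obs 7: x=6 → posterior Gamma(19, 15)
obs 8: x=1 → posterior Gamma(20, 16)
obs 9: x=4 → posterior Gamma(24, 17)
obs 10: x=4 → posterior Gamma(28, 18)
obs 11: x=0 → posterior Gamma(28, 19)
obs 12: x=6 → posterior Gamma(34, 20)

4106332332359680000000000000000000000000000000000/175522663228862486625127968549968702993144556569961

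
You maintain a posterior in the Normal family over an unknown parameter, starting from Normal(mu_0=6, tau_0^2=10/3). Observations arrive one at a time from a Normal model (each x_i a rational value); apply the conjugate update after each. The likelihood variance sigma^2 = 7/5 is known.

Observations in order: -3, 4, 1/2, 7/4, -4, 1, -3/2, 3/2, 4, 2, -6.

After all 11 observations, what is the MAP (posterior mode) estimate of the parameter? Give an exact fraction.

obs 1: x=-3 → posterior Normal(-24/71, 70/71)
obs 2: x=4 → posterior Normal(16/11, 70/121)
obs 3: x=1/2 → posterior Normal(67/57, 70/171)
obs 4: x=7/4 → posterior Normal(577/442, 70/221)
obs 5: x=-4 → posterior Normal(177/542, 70/271)
obs 6: x=1 → posterior Normal(277/642, 70/321)
obs 7: x=-3/2 → posterior Normal(127/742, 10/53)
obs 8: x=3/2 → posterior Normal(277/842, 70/421)
obs 9: x=4 → posterior Normal(677/942, 70/471)
obs 10: x=2 → posterior Normal(877/1042, 70/521)
obs 11: x=-6 → posterior Normal(277/1142, 70/571)

277/1142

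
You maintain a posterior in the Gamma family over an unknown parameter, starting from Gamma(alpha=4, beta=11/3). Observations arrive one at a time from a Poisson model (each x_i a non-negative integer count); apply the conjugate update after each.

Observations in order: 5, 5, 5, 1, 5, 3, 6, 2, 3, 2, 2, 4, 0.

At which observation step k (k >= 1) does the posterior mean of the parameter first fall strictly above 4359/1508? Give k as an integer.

k = 6

obs 1: x=5 → posterior Gamma(9, 14/3)
obs 2: x=5 → posterior Gamma(14, 17/3)
obs 3: x=5 → posterior Gamma(19, 20/3)
obs 4: x=1 → posterior Gamma(20, 23/3)
obs 5: x=5 → posterior Gamma(25, 26/3)
obs 6: x=3 → posterior Gamma(28, 29/3)
obs 7: x=6 → posterior Gamma(34, 32/3)
obs 8: x=2 → posterior Gamma(36, 35/3)
obs 9: x=3 → posterior Gamma(39, 38/3)
obs 10: x=2 → posterior Gamma(41, 41/3)
obs 11: x=2 → posterior Gamma(43, 44/3)
obs 12: x=4 → posterior Gamma(47, 47/3)
obs 13: x=0 → posterior Gamma(47, 50/3)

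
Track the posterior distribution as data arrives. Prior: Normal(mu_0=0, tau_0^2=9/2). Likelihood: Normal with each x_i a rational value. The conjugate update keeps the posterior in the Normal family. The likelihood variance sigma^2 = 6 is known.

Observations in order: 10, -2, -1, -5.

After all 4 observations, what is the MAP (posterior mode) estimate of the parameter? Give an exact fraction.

obs 1: x=10 → posterior Normal(30/7, 18/7)
obs 2: x=-2 → posterior Normal(12/5, 9/5)
obs 3: x=-1 → posterior Normal(21/13, 18/13)
obs 4: x=-5 → posterior Normal(3/8, 9/8)

3/8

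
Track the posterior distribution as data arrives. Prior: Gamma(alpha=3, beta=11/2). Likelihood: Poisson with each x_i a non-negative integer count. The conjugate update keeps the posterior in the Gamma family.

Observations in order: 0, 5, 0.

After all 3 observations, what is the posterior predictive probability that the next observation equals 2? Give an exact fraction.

obs 1: x=0 → posterior Gamma(3, 13/2)
obs 2: x=5 → posterior Gamma(8, 15/2)
obs 3: x=0 → posterior Gamma(8, 17/2)

1004509071504/6131066257801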